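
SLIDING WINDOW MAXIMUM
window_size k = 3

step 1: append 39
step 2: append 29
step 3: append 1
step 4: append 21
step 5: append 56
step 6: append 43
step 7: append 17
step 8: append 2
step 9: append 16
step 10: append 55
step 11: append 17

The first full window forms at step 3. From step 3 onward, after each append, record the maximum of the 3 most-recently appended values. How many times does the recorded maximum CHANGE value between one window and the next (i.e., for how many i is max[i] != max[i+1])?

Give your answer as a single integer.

Answer: 5

Derivation:
step 1: append 39 -> window=[39] (not full yet)
step 2: append 29 -> window=[39, 29] (not full yet)
step 3: append 1 -> window=[39, 29, 1] -> max=39
step 4: append 21 -> window=[29, 1, 21] -> max=29
step 5: append 56 -> window=[1, 21, 56] -> max=56
step 6: append 43 -> window=[21, 56, 43] -> max=56
step 7: append 17 -> window=[56, 43, 17] -> max=56
step 8: append 2 -> window=[43, 17, 2] -> max=43
step 9: append 16 -> window=[17, 2, 16] -> max=17
step 10: append 55 -> window=[2, 16, 55] -> max=55
step 11: append 17 -> window=[16, 55, 17] -> max=55
Recorded maximums: 39 29 56 56 56 43 17 55 55
Changes between consecutive maximums: 5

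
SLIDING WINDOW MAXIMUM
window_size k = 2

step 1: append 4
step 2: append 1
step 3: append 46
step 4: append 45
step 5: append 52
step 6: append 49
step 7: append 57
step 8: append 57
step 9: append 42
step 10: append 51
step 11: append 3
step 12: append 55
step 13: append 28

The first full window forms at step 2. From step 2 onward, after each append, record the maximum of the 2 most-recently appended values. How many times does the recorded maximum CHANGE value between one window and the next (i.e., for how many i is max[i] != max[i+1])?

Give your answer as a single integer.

step 1: append 4 -> window=[4] (not full yet)
step 2: append 1 -> window=[4, 1] -> max=4
step 3: append 46 -> window=[1, 46] -> max=46
step 4: append 45 -> window=[46, 45] -> max=46
step 5: append 52 -> window=[45, 52] -> max=52
step 6: append 49 -> window=[52, 49] -> max=52
step 7: append 57 -> window=[49, 57] -> max=57
step 8: append 57 -> window=[57, 57] -> max=57
step 9: append 42 -> window=[57, 42] -> max=57
step 10: append 51 -> window=[42, 51] -> max=51
step 11: append 3 -> window=[51, 3] -> max=51
step 12: append 55 -> window=[3, 55] -> max=55
step 13: append 28 -> window=[55, 28] -> max=55
Recorded maximums: 4 46 46 52 52 57 57 57 51 51 55 55
Changes between consecutive maximums: 5

Answer: 5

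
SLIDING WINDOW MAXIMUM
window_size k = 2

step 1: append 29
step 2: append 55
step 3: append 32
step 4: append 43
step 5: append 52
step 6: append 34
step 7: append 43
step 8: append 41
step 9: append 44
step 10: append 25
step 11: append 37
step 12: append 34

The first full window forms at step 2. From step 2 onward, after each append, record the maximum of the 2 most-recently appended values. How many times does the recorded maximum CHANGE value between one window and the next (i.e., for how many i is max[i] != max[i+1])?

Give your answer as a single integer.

step 1: append 29 -> window=[29] (not full yet)
step 2: append 55 -> window=[29, 55] -> max=55
step 3: append 32 -> window=[55, 32] -> max=55
step 4: append 43 -> window=[32, 43] -> max=43
step 5: append 52 -> window=[43, 52] -> max=52
step 6: append 34 -> window=[52, 34] -> max=52
step 7: append 43 -> window=[34, 43] -> max=43
step 8: append 41 -> window=[43, 41] -> max=43
step 9: append 44 -> window=[41, 44] -> max=44
step 10: append 25 -> window=[44, 25] -> max=44
step 11: append 37 -> window=[25, 37] -> max=37
step 12: append 34 -> window=[37, 34] -> max=37
Recorded maximums: 55 55 43 52 52 43 43 44 44 37 37
Changes between consecutive maximums: 5

Answer: 5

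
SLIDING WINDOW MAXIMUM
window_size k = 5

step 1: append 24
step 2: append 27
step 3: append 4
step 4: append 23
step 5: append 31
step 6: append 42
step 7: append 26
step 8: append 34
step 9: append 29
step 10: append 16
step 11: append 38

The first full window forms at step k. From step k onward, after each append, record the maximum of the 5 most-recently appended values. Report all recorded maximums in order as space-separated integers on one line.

step 1: append 24 -> window=[24] (not full yet)
step 2: append 27 -> window=[24, 27] (not full yet)
step 3: append 4 -> window=[24, 27, 4] (not full yet)
step 4: append 23 -> window=[24, 27, 4, 23] (not full yet)
step 5: append 31 -> window=[24, 27, 4, 23, 31] -> max=31
step 6: append 42 -> window=[27, 4, 23, 31, 42] -> max=42
step 7: append 26 -> window=[4, 23, 31, 42, 26] -> max=42
step 8: append 34 -> window=[23, 31, 42, 26, 34] -> max=42
step 9: append 29 -> window=[31, 42, 26, 34, 29] -> max=42
step 10: append 16 -> window=[42, 26, 34, 29, 16] -> max=42
step 11: append 38 -> window=[26, 34, 29, 16, 38] -> max=38

Answer: 31 42 42 42 42 42 38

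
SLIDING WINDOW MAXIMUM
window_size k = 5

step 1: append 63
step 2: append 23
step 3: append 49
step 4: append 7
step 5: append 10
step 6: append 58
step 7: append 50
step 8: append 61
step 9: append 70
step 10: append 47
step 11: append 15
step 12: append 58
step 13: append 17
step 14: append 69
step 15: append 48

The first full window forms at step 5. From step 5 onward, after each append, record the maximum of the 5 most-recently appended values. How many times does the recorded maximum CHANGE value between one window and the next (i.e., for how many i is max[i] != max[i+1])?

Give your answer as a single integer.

step 1: append 63 -> window=[63] (not full yet)
step 2: append 23 -> window=[63, 23] (not full yet)
step 3: append 49 -> window=[63, 23, 49] (not full yet)
step 4: append 7 -> window=[63, 23, 49, 7] (not full yet)
step 5: append 10 -> window=[63, 23, 49, 7, 10] -> max=63
step 6: append 58 -> window=[23, 49, 7, 10, 58] -> max=58
step 7: append 50 -> window=[49, 7, 10, 58, 50] -> max=58
step 8: append 61 -> window=[7, 10, 58, 50, 61] -> max=61
step 9: append 70 -> window=[10, 58, 50, 61, 70] -> max=70
step 10: append 47 -> window=[58, 50, 61, 70, 47] -> max=70
step 11: append 15 -> window=[50, 61, 70, 47, 15] -> max=70
step 12: append 58 -> window=[61, 70, 47, 15, 58] -> max=70
step 13: append 17 -> window=[70, 47, 15, 58, 17] -> max=70
step 14: append 69 -> window=[47, 15, 58, 17, 69] -> max=69
step 15: append 48 -> window=[15, 58, 17, 69, 48] -> max=69
Recorded maximums: 63 58 58 61 70 70 70 70 70 69 69
Changes between consecutive maximums: 4

Answer: 4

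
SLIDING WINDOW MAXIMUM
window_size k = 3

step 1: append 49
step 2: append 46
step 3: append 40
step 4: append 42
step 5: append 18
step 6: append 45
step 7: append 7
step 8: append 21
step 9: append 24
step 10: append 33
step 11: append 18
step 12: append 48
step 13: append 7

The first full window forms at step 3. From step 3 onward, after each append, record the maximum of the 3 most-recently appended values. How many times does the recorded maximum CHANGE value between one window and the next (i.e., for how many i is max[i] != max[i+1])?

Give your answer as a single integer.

step 1: append 49 -> window=[49] (not full yet)
step 2: append 46 -> window=[49, 46] (not full yet)
step 3: append 40 -> window=[49, 46, 40] -> max=49
step 4: append 42 -> window=[46, 40, 42] -> max=46
step 5: append 18 -> window=[40, 42, 18] -> max=42
step 6: append 45 -> window=[42, 18, 45] -> max=45
step 7: append 7 -> window=[18, 45, 7] -> max=45
step 8: append 21 -> window=[45, 7, 21] -> max=45
step 9: append 24 -> window=[7, 21, 24] -> max=24
step 10: append 33 -> window=[21, 24, 33] -> max=33
step 11: append 18 -> window=[24, 33, 18] -> max=33
step 12: append 48 -> window=[33, 18, 48] -> max=48
step 13: append 7 -> window=[18, 48, 7] -> max=48
Recorded maximums: 49 46 42 45 45 45 24 33 33 48 48
Changes between consecutive maximums: 6

Answer: 6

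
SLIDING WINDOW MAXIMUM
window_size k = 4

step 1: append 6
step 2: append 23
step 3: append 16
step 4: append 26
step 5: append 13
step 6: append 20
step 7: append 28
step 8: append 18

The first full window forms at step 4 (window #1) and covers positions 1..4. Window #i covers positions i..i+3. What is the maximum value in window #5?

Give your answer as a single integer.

Answer: 28

Derivation:
step 1: append 6 -> window=[6] (not full yet)
step 2: append 23 -> window=[6, 23] (not full yet)
step 3: append 16 -> window=[6, 23, 16] (not full yet)
step 4: append 26 -> window=[6, 23, 16, 26] -> max=26
step 5: append 13 -> window=[23, 16, 26, 13] -> max=26
step 6: append 20 -> window=[16, 26, 13, 20] -> max=26
step 7: append 28 -> window=[26, 13, 20, 28] -> max=28
step 8: append 18 -> window=[13, 20, 28, 18] -> max=28
Window #5 max = 28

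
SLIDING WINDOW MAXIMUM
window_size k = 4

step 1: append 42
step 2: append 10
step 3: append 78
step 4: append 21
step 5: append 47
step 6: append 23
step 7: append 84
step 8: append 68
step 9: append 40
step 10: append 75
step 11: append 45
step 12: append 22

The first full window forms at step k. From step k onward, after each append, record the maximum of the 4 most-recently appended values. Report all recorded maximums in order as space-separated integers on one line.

Answer: 78 78 78 84 84 84 84 75 75

Derivation:
step 1: append 42 -> window=[42] (not full yet)
step 2: append 10 -> window=[42, 10] (not full yet)
step 3: append 78 -> window=[42, 10, 78] (not full yet)
step 4: append 21 -> window=[42, 10, 78, 21] -> max=78
step 5: append 47 -> window=[10, 78, 21, 47] -> max=78
step 6: append 23 -> window=[78, 21, 47, 23] -> max=78
step 7: append 84 -> window=[21, 47, 23, 84] -> max=84
step 8: append 68 -> window=[47, 23, 84, 68] -> max=84
step 9: append 40 -> window=[23, 84, 68, 40] -> max=84
step 10: append 75 -> window=[84, 68, 40, 75] -> max=84
step 11: append 45 -> window=[68, 40, 75, 45] -> max=75
step 12: append 22 -> window=[40, 75, 45, 22] -> max=75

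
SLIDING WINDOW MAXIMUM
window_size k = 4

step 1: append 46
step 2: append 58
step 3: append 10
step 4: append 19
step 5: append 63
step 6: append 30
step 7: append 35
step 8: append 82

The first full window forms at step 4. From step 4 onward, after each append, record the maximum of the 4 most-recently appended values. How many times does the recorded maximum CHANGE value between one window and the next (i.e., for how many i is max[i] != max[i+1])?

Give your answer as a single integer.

step 1: append 46 -> window=[46] (not full yet)
step 2: append 58 -> window=[46, 58] (not full yet)
step 3: append 10 -> window=[46, 58, 10] (not full yet)
step 4: append 19 -> window=[46, 58, 10, 19] -> max=58
step 5: append 63 -> window=[58, 10, 19, 63] -> max=63
step 6: append 30 -> window=[10, 19, 63, 30] -> max=63
step 7: append 35 -> window=[19, 63, 30, 35] -> max=63
step 8: append 82 -> window=[63, 30, 35, 82] -> max=82
Recorded maximums: 58 63 63 63 82
Changes between consecutive maximums: 2

Answer: 2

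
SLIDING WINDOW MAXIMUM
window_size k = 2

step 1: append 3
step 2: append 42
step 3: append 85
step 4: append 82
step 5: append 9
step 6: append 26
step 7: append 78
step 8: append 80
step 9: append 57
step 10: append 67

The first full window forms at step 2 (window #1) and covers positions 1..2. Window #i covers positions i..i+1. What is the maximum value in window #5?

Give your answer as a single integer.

Answer: 26

Derivation:
step 1: append 3 -> window=[3] (not full yet)
step 2: append 42 -> window=[3, 42] -> max=42
step 3: append 85 -> window=[42, 85] -> max=85
step 4: append 82 -> window=[85, 82] -> max=85
step 5: append 9 -> window=[82, 9] -> max=82
step 6: append 26 -> window=[9, 26] -> max=26
Window #5 max = 26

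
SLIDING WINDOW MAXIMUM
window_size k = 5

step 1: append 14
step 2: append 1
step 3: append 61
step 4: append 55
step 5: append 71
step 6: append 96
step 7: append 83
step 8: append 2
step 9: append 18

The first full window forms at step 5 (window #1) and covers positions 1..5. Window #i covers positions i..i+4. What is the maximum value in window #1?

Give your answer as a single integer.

step 1: append 14 -> window=[14] (not full yet)
step 2: append 1 -> window=[14, 1] (not full yet)
step 3: append 61 -> window=[14, 1, 61] (not full yet)
step 4: append 55 -> window=[14, 1, 61, 55] (not full yet)
step 5: append 71 -> window=[14, 1, 61, 55, 71] -> max=71
Window #1 max = 71

Answer: 71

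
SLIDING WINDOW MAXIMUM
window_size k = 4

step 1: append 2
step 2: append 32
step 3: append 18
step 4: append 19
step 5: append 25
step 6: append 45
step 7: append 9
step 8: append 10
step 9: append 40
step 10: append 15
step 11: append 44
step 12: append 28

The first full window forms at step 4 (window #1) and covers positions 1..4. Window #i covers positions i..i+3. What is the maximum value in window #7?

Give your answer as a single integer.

step 1: append 2 -> window=[2] (not full yet)
step 2: append 32 -> window=[2, 32] (not full yet)
step 3: append 18 -> window=[2, 32, 18] (not full yet)
step 4: append 19 -> window=[2, 32, 18, 19] -> max=32
step 5: append 25 -> window=[32, 18, 19, 25] -> max=32
step 6: append 45 -> window=[18, 19, 25, 45] -> max=45
step 7: append 9 -> window=[19, 25, 45, 9] -> max=45
step 8: append 10 -> window=[25, 45, 9, 10] -> max=45
step 9: append 40 -> window=[45, 9, 10, 40] -> max=45
step 10: append 15 -> window=[9, 10, 40, 15] -> max=40
Window #7 max = 40

Answer: 40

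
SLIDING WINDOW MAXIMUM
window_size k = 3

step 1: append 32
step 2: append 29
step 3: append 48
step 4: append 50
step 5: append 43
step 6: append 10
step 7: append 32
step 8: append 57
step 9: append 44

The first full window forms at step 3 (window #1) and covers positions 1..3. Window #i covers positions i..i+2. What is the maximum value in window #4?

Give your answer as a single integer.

Answer: 50

Derivation:
step 1: append 32 -> window=[32] (not full yet)
step 2: append 29 -> window=[32, 29] (not full yet)
step 3: append 48 -> window=[32, 29, 48] -> max=48
step 4: append 50 -> window=[29, 48, 50] -> max=50
step 5: append 43 -> window=[48, 50, 43] -> max=50
step 6: append 10 -> window=[50, 43, 10] -> max=50
Window #4 max = 50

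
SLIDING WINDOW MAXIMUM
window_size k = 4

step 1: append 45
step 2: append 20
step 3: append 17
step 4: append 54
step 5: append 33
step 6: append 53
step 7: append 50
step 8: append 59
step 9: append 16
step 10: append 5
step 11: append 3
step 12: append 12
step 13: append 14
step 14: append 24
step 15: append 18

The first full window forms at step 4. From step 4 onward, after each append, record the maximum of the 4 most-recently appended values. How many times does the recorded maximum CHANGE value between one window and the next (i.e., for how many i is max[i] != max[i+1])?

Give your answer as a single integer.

Answer: 4

Derivation:
step 1: append 45 -> window=[45] (not full yet)
step 2: append 20 -> window=[45, 20] (not full yet)
step 3: append 17 -> window=[45, 20, 17] (not full yet)
step 4: append 54 -> window=[45, 20, 17, 54] -> max=54
step 5: append 33 -> window=[20, 17, 54, 33] -> max=54
step 6: append 53 -> window=[17, 54, 33, 53] -> max=54
step 7: append 50 -> window=[54, 33, 53, 50] -> max=54
step 8: append 59 -> window=[33, 53, 50, 59] -> max=59
step 9: append 16 -> window=[53, 50, 59, 16] -> max=59
step 10: append 5 -> window=[50, 59, 16, 5] -> max=59
step 11: append 3 -> window=[59, 16, 5, 3] -> max=59
step 12: append 12 -> window=[16, 5, 3, 12] -> max=16
step 13: append 14 -> window=[5, 3, 12, 14] -> max=14
step 14: append 24 -> window=[3, 12, 14, 24] -> max=24
step 15: append 18 -> window=[12, 14, 24, 18] -> max=24
Recorded maximums: 54 54 54 54 59 59 59 59 16 14 24 24
Changes between consecutive maximums: 4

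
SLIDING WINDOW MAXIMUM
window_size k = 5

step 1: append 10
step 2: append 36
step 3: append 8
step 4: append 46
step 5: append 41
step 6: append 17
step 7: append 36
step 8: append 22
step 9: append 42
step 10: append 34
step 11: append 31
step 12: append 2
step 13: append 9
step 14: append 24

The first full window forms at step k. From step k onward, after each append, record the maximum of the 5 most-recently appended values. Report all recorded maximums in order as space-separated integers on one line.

Answer: 46 46 46 46 42 42 42 42 42 34

Derivation:
step 1: append 10 -> window=[10] (not full yet)
step 2: append 36 -> window=[10, 36] (not full yet)
step 3: append 8 -> window=[10, 36, 8] (not full yet)
step 4: append 46 -> window=[10, 36, 8, 46] (not full yet)
step 5: append 41 -> window=[10, 36, 8, 46, 41] -> max=46
step 6: append 17 -> window=[36, 8, 46, 41, 17] -> max=46
step 7: append 36 -> window=[8, 46, 41, 17, 36] -> max=46
step 8: append 22 -> window=[46, 41, 17, 36, 22] -> max=46
step 9: append 42 -> window=[41, 17, 36, 22, 42] -> max=42
step 10: append 34 -> window=[17, 36, 22, 42, 34] -> max=42
step 11: append 31 -> window=[36, 22, 42, 34, 31] -> max=42
step 12: append 2 -> window=[22, 42, 34, 31, 2] -> max=42
step 13: append 9 -> window=[42, 34, 31, 2, 9] -> max=42
step 14: append 24 -> window=[34, 31, 2, 9, 24] -> max=34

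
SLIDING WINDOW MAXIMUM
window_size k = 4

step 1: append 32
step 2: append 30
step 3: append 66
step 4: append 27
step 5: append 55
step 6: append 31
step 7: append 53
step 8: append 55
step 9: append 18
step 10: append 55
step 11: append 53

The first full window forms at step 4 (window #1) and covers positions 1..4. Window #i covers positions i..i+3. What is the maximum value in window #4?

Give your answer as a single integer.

step 1: append 32 -> window=[32] (not full yet)
step 2: append 30 -> window=[32, 30] (not full yet)
step 3: append 66 -> window=[32, 30, 66] (not full yet)
step 4: append 27 -> window=[32, 30, 66, 27] -> max=66
step 5: append 55 -> window=[30, 66, 27, 55] -> max=66
step 6: append 31 -> window=[66, 27, 55, 31] -> max=66
step 7: append 53 -> window=[27, 55, 31, 53] -> max=55
Window #4 max = 55

Answer: 55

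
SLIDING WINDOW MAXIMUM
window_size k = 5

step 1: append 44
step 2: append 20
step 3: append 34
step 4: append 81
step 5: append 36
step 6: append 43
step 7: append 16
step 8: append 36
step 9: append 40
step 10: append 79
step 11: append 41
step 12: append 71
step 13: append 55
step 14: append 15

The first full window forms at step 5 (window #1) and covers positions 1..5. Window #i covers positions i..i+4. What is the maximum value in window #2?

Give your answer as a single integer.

step 1: append 44 -> window=[44] (not full yet)
step 2: append 20 -> window=[44, 20] (not full yet)
step 3: append 34 -> window=[44, 20, 34] (not full yet)
step 4: append 81 -> window=[44, 20, 34, 81] (not full yet)
step 5: append 36 -> window=[44, 20, 34, 81, 36] -> max=81
step 6: append 43 -> window=[20, 34, 81, 36, 43] -> max=81
Window #2 max = 81

Answer: 81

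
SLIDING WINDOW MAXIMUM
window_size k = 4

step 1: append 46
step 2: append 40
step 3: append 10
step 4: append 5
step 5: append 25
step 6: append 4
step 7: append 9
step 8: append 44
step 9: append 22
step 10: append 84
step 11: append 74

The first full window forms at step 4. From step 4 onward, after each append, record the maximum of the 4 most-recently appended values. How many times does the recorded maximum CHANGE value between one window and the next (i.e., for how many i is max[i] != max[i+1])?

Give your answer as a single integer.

Answer: 4

Derivation:
step 1: append 46 -> window=[46] (not full yet)
step 2: append 40 -> window=[46, 40] (not full yet)
step 3: append 10 -> window=[46, 40, 10] (not full yet)
step 4: append 5 -> window=[46, 40, 10, 5] -> max=46
step 5: append 25 -> window=[40, 10, 5, 25] -> max=40
step 6: append 4 -> window=[10, 5, 25, 4] -> max=25
step 7: append 9 -> window=[5, 25, 4, 9] -> max=25
step 8: append 44 -> window=[25, 4, 9, 44] -> max=44
step 9: append 22 -> window=[4, 9, 44, 22] -> max=44
step 10: append 84 -> window=[9, 44, 22, 84] -> max=84
step 11: append 74 -> window=[44, 22, 84, 74] -> max=84
Recorded maximums: 46 40 25 25 44 44 84 84
Changes between consecutive maximums: 4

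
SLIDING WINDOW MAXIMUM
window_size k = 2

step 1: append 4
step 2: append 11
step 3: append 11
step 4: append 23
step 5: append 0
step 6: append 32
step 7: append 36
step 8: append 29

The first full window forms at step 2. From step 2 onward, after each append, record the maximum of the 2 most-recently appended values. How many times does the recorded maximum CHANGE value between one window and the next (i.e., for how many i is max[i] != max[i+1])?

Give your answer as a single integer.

step 1: append 4 -> window=[4] (not full yet)
step 2: append 11 -> window=[4, 11] -> max=11
step 3: append 11 -> window=[11, 11] -> max=11
step 4: append 23 -> window=[11, 23] -> max=23
step 5: append 0 -> window=[23, 0] -> max=23
step 6: append 32 -> window=[0, 32] -> max=32
step 7: append 36 -> window=[32, 36] -> max=36
step 8: append 29 -> window=[36, 29] -> max=36
Recorded maximums: 11 11 23 23 32 36 36
Changes between consecutive maximums: 3

Answer: 3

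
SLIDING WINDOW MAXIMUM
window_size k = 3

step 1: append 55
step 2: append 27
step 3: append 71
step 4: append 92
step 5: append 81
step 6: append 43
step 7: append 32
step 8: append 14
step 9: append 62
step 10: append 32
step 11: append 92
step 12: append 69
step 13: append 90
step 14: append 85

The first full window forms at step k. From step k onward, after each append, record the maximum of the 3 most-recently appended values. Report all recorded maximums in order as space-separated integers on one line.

step 1: append 55 -> window=[55] (not full yet)
step 2: append 27 -> window=[55, 27] (not full yet)
step 3: append 71 -> window=[55, 27, 71] -> max=71
step 4: append 92 -> window=[27, 71, 92] -> max=92
step 5: append 81 -> window=[71, 92, 81] -> max=92
step 6: append 43 -> window=[92, 81, 43] -> max=92
step 7: append 32 -> window=[81, 43, 32] -> max=81
step 8: append 14 -> window=[43, 32, 14] -> max=43
step 9: append 62 -> window=[32, 14, 62] -> max=62
step 10: append 32 -> window=[14, 62, 32] -> max=62
step 11: append 92 -> window=[62, 32, 92] -> max=92
step 12: append 69 -> window=[32, 92, 69] -> max=92
step 13: append 90 -> window=[92, 69, 90] -> max=92
step 14: append 85 -> window=[69, 90, 85] -> max=90

Answer: 71 92 92 92 81 43 62 62 92 92 92 90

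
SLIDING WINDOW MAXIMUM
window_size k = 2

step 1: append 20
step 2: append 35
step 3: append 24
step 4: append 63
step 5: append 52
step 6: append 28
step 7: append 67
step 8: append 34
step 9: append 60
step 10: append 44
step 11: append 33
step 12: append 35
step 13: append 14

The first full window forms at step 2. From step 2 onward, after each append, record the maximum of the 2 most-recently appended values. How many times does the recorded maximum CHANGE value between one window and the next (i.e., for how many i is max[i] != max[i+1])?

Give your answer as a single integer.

Answer: 6

Derivation:
step 1: append 20 -> window=[20] (not full yet)
step 2: append 35 -> window=[20, 35] -> max=35
step 3: append 24 -> window=[35, 24] -> max=35
step 4: append 63 -> window=[24, 63] -> max=63
step 5: append 52 -> window=[63, 52] -> max=63
step 6: append 28 -> window=[52, 28] -> max=52
step 7: append 67 -> window=[28, 67] -> max=67
step 8: append 34 -> window=[67, 34] -> max=67
step 9: append 60 -> window=[34, 60] -> max=60
step 10: append 44 -> window=[60, 44] -> max=60
step 11: append 33 -> window=[44, 33] -> max=44
step 12: append 35 -> window=[33, 35] -> max=35
step 13: append 14 -> window=[35, 14] -> max=35
Recorded maximums: 35 35 63 63 52 67 67 60 60 44 35 35
Changes between consecutive maximums: 6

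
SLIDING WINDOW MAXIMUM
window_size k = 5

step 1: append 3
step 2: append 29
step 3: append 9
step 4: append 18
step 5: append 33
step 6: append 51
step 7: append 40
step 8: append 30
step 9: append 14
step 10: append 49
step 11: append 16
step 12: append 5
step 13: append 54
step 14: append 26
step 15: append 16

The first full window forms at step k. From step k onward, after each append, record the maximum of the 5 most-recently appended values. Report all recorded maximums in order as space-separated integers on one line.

step 1: append 3 -> window=[3] (not full yet)
step 2: append 29 -> window=[3, 29] (not full yet)
step 3: append 9 -> window=[3, 29, 9] (not full yet)
step 4: append 18 -> window=[3, 29, 9, 18] (not full yet)
step 5: append 33 -> window=[3, 29, 9, 18, 33] -> max=33
step 6: append 51 -> window=[29, 9, 18, 33, 51] -> max=51
step 7: append 40 -> window=[9, 18, 33, 51, 40] -> max=51
step 8: append 30 -> window=[18, 33, 51, 40, 30] -> max=51
step 9: append 14 -> window=[33, 51, 40, 30, 14] -> max=51
step 10: append 49 -> window=[51, 40, 30, 14, 49] -> max=51
step 11: append 16 -> window=[40, 30, 14, 49, 16] -> max=49
step 12: append 5 -> window=[30, 14, 49, 16, 5] -> max=49
step 13: append 54 -> window=[14, 49, 16, 5, 54] -> max=54
step 14: append 26 -> window=[49, 16, 5, 54, 26] -> max=54
step 15: append 16 -> window=[16, 5, 54, 26, 16] -> max=54

Answer: 33 51 51 51 51 51 49 49 54 54 54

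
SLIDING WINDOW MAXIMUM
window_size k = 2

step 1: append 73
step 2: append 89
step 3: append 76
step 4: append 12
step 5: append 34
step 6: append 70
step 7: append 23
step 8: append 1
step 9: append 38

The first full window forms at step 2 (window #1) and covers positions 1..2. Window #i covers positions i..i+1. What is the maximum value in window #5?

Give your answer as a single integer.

step 1: append 73 -> window=[73] (not full yet)
step 2: append 89 -> window=[73, 89] -> max=89
step 3: append 76 -> window=[89, 76] -> max=89
step 4: append 12 -> window=[76, 12] -> max=76
step 5: append 34 -> window=[12, 34] -> max=34
step 6: append 70 -> window=[34, 70] -> max=70
Window #5 max = 70

Answer: 70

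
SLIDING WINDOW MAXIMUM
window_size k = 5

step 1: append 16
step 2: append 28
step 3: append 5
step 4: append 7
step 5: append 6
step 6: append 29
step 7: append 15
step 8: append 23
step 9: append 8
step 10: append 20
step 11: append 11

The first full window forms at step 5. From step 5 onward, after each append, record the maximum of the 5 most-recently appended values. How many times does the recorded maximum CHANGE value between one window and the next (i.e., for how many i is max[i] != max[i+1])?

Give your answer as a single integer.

step 1: append 16 -> window=[16] (not full yet)
step 2: append 28 -> window=[16, 28] (not full yet)
step 3: append 5 -> window=[16, 28, 5] (not full yet)
step 4: append 7 -> window=[16, 28, 5, 7] (not full yet)
step 5: append 6 -> window=[16, 28, 5, 7, 6] -> max=28
step 6: append 29 -> window=[28, 5, 7, 6, 29] -> max=29
step 7: append 15 -> window=[5, 7, 6, 29, 15] -> max=29
step 8: append 23 -> window=[7, 6, 29, 15, 23] -> max=29
step 9: append 8 -> window=[6, 29, 15, 23, 8] -> max=29
step 10: append 20 -> window=[29, 15, 23, 8, 20] -> max=29
step 11: append 11 -> window=[15, 23, 8, 20, 11] -> max=23
Recorded maximums: 28 29 29 29 29 29 23
Changes between consecutive maximums: 2

Answer: 2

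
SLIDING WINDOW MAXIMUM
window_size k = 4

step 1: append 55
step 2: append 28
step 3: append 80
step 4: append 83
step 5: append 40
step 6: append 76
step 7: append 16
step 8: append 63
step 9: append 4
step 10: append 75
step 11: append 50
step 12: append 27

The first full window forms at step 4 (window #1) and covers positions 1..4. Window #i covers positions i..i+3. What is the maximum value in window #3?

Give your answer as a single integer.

step 1: append 55 -> window=[55] (not full yet)
step 2: append 28 -> window=[55, 28] (not full yet)
step 3: append 80 -> window=[55, 28, 80] (not full yet)
step 4: append 83 -> window=[55, 28, 80, 83] -> max=83
step 5: append 40 -> window=[28, 80, 83, 40] -> max=83
step 6: append 76 -> window=[80, 83, 40, 76] -> max=83
Window #3 max = 83

Answer: 83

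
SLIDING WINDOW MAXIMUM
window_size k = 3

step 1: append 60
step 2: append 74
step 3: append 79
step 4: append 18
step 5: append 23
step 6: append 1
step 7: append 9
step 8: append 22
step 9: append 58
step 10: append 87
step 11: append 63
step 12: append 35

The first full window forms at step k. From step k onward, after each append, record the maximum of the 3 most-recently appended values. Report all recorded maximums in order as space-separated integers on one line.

step 1: append 60 -> window=[60] (not full yet)
step 2: append 74 -> window=[60, 74] (not full yet)
step 3: append 79 -> window=[60, 74, 79] -> max=79
step 4: append 18 -> window=[74, 79, 18] -> max=79
step 5: append 23 -> window=[79, 18, 23] -> max=79
step 6: append 1 -> window=[18, 23, 1] -> max=23
step 7: append 9 -> window=[23, 1, 9] -> max=23
step 8: append 22 -> window=[1, 9, 22] -> max=22
step 9: append 58 -> window=[9, 22, 58] -> max=58
step 10: append 87 -> window=[22, 58, 87] -> max=87
step 11: append 63 -> window=[58, 87, 63] -> max=87
step 12: append 35 -> window=[87, 63, 35] -> max=87

Answer: 79 79 79 23 23 22 58 87 87 87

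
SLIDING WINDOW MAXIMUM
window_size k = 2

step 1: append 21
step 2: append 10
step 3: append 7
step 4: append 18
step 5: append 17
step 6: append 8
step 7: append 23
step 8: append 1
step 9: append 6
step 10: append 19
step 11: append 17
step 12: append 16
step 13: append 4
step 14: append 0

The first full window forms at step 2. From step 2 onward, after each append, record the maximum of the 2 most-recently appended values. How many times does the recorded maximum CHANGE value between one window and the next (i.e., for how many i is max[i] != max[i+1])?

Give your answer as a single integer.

step 1: append 21 -> window=[21] (not full yet)
step 2: append 10 -> window=[21, 10] -> max=21
step 3: append 7 -> window=[10, 7] -> max=10
step 4: append 18 -> window=[7, 18] -> max=18
step 5: append 17 -> window=[18, 17] -> max=18
step 6: append 8 -> window=[17, 8] -> max=17
step 7: append 23 -> window=[8, 23] -> max=23
step 8: append 1 -> window=[23, 1] -> max=23
step 9: append 6 -> window=[1, 6] -> max=6
step 10: append 19 -> window=[6, 19] -> max=19
step 11: append 17 -> window=[19, 17] -> max=19
step 12: append 16 -> window=[17, 16] -> max=17
step 13: append 4 -> window=[16, 4] -> max=16
step 14: append 0 -> window=[4, 0] -> max=4
Recorded maximums: 21 10 18 18 17 23 23 6 19 19 17 16 4
Changes between consecutive maximums: 9

Answer: 9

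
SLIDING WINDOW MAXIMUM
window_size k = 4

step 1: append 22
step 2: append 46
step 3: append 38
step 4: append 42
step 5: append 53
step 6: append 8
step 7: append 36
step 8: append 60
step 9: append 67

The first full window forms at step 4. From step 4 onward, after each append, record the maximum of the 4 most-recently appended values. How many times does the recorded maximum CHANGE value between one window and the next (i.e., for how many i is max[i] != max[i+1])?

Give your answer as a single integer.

Answer: 3

Derivation:
step 1: append 22 -> window=[22] (not full yet)
step 2: append 46 -> window=[22, 46] (not full yet)
step 3: append 38 -> window=[22, 46, 38] (not full yet)
step 4: append 42 -> window=[22, 46, 38, 42] -> max=46
step 5: append 53 -> window=[46, 38, 42, 53] -> max=53
step 6: append 8 -> window=[38, 42, 53, 8] -> max=53
step 7: append 36 -> window=[42, 53, 8, 36] -> max=53
step 8: append 60 -> window=[53, 8, 36, 60] -> max=60
step 9: append 67 -> window=[8, 36, 60, 67] -> max=67
Recorded maximums: 46 53 53 53 60 67
Changes between consecutive maximums: 3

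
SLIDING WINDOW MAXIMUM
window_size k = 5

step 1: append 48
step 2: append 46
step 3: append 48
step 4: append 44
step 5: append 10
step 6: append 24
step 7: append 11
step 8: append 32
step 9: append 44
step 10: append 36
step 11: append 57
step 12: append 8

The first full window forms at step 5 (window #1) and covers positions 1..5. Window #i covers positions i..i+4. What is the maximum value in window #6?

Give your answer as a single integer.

Answer: 44

Derivation:
step 1: append 48 -> window=[48] (not full yet)
step 2: append 46 -> window=[48, 46] (not full yet)
step 3: append 48 -> window=[48, 46, 48] (not full yet)
step 4: append 44 -> window=[48, 46, 48, 44] (not full yet)
step 5: append 10 -> window=[48, 46, 48, 44, 10] -> max=48
step 6: append 24 -> window=[46, 48, 44, 10, 24] -> max=48
step 7: append 11 -> window=[48, 44, 10, 24, 11] -> max=48
step 8: append 32 -> window=[44, 10, 24, 11, 32] -> max=44
step 9: append 44 -> window=[10, 24, 11, 32, 44] -> max=44
step 10: append 36 -> window=[24, 11, 32, 44, 36] -> max=44
Window #6 max = 44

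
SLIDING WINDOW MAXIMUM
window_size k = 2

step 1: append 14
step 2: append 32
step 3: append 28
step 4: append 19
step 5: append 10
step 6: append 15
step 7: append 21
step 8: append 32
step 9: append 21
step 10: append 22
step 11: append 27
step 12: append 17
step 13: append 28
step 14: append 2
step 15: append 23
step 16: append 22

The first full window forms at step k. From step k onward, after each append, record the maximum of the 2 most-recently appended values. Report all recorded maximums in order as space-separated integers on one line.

Answer: 32 32 28 19 15 21 32 32 22 27 27 28 28 23 23

Derivation:
step 1: append 14 -> window=[14] (not full yet)
step 2: append 32 -> window=[14, 32] -> max=32
step 3: append 28 -> window=[32, 28] -> max=32
step 4: append 19 -> window=[28, 19] -> max=28
step 5: append 10 -> window=[19, 10] -> max=19
step 6: append 15 -> window=[10, 15] -> max=15
step 7: append 21 -> window=[15, 21] -> max=21
step 8: append 32 -> window=[21, 32] -> max=32
step 9: append 21 -> window=[32, 21] -> max=32
step 10: append 22 -> window=[21, 22] -> max=22
step 11: append 27 -> window=[22, 27] -> max=27
step 12: append 17 -> window=[27, 17] -> max=27
step 13: append 28 -> window=[17, 28] -> max=28
step 14: append 2 -> window=[28, 2] -> max=28
step 15: append 23 -> window=[2, 23] -> max=23
step 16: append 22 -> window=[23, 22] -> max=23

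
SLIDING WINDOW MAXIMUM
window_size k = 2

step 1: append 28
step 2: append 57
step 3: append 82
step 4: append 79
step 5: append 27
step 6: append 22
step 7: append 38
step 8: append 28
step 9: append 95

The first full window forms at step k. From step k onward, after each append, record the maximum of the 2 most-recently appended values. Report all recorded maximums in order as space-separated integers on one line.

step 1: append 28 -> window=[28] (not full yet)
step 2: append 57 -> window=[28, 57] -> max=57
step 3: append 82 -> window=[57, 82] -> max=82
step 4: append 79 -> window=[82, 79] -> max=82
step 5: append 27 -> window=[79, 27] -> max=79
step 6: append 22 -> window=[27, 22] -> max=27
step 7: append 38 -> window=[22, 38] -> max=38
step 8: append 28 -> window=[38, 28] -> max=38
step 9: append 95 -> window=[28, 95] -> max=95

Answer: 57 82 82 79 27 38 38 95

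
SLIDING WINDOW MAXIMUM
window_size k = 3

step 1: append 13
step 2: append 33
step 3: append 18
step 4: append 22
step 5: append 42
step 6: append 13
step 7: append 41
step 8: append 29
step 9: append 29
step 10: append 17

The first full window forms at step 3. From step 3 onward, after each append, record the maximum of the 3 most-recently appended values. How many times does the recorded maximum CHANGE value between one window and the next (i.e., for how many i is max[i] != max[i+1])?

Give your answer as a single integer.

step 1: append 13 -> window=[13] (not full yet)
step 2: append 33 -> window=[13, 33] (not full yet)
step 3: append 18 -> window=[13, 33, 18] -> max=33
step 4: append 22 -> window=[33, 18, 22] -> max=33
step 5: append 42 -> window=[18, 22, 42] -> max=42
step 6: append 13 -> window=[22, 42, 13] -> max=42
step 7: append 41 -> window=[42, 13, 41] -> max=42
step 8: append 29 -> window=[13, 41, 29] -> max=41
step 9: append 29 -> window=[41, 29, 29] -> max=41
step 10: append 17 -> window=[29, 29, 17] -> max=29
Recorded maximums: 33 33 42 42 42 41 41 29
Changes between consecutive maximums: 3

Answer: 3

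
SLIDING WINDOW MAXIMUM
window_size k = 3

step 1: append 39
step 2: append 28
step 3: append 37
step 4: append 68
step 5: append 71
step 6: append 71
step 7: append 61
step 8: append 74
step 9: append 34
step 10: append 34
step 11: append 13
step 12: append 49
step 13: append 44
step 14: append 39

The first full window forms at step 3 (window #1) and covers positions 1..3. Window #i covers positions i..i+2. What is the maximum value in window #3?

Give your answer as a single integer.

Answer: 71

Derivation:
step 1: append 39 -> window=[39] (not full yet)
step 2: append 28 -> window=[39, 28] (not full yet)
step 3: append 37 -> window=[39, 28, 37] -> max=39
step 4: append 68 -> window=[28, 37, 68] -> max=68
step 5: append 71 -> window=[37, 68, 71] -> max=71
Window #3 max = 71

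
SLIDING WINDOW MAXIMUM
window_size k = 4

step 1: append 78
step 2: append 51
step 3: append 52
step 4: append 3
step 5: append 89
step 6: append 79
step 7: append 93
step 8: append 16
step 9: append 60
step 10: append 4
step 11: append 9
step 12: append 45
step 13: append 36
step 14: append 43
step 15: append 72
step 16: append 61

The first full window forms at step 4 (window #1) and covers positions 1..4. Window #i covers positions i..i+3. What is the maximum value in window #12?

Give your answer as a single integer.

Answer: 72

Derivation:
step 1: append 78 -> window=[78] (not full yet)
step 2: append 51 -> window=[78, 51] (not full yet)
step 3: append 52 -> window=[78, 51, 52] (not full yet)
step 4: append 3 -> window=[78, 51, 52, 3] -> max=78
step 5: append 89 -> window=[51, 52, 3, 89] -> max=89
step 6: append 79 -> window=[52, 3, 89, 79] -> max=89
step 7: append 93 -> window=[3, 89, 79, 93] -> max=93
step 8: append 16 -> window=[89, 79, 93, 16] -> max=93
step 9: append 60 -> window=[79, 93, 16, 60] -> max=93
step 10: append 4 -> window=[93, 16, 60, 4] -> max=93
step 11: append 9 -> window=[16, 60, 4, 9] -> max=60
step 12: append 45 -> window=[60, 4, 9, 45] -> max=60
step 13: append 36 -> window=[4, 9, 45, 36] -> max=45
step 14: append 43 -> window=[9, 45, 36, 43] -> max=45
step 15: append 72 -> window=[45, 36, 43, 72] -> max=72
Window #12 max = 72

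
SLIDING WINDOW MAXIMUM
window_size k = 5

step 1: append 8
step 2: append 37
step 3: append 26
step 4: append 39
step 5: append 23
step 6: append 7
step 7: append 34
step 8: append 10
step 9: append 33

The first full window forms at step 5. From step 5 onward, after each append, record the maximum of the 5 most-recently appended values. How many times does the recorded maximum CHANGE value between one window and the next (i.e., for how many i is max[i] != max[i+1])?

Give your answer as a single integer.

step 1: append 8 -> window=[8] (not full yet)
step 2: append 37 -> window=[8, 37] (not full yet)
step 3: append 26 -> window=[8, 37, 26] (not full yet)
step 4: append 39 -> window=[8, 37, 26, 39] (not full yet)
step 5: append 23 -> window=[8, 37, 26, 39, 23] -> max=39
step 6: append 7 -> window=[37, 26, 39, 23, 7] -> max=39
step 7: append 34 -> window=[26, 39, 23, 7, 34] -> max=39
step 8: append 10 -> window=[39, 23, 7, 34, 10] -> max=39
step 9: append 33 -> window=[23, 7, 34, 10, 33] -> max=34
Recorded maximums: 39 39 39 39 34
Changes between consecutive maximums: 1

Answer: 1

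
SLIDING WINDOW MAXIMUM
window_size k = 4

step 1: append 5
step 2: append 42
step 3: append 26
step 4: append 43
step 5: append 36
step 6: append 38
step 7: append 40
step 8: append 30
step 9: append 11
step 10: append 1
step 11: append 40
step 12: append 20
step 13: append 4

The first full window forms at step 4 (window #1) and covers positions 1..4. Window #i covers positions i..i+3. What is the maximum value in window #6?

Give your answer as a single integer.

step 1: append 5 -> window=[5] (not full yet)
step 2: append 42 -> window=[5, 42] (not full yet)
step 3: append 26 -> window=[5, 42, 26] (not full yet)
step 4: append 43 -> window=[5, 42, 26, 43] -> max=43
step 5: append 36 -> window=[42, 26, 43, 36] -> max=43
step 6: append 38 -> window=[26, 43, 36, 38] -> max=43
step 7: append 40 -> window=[43, 36, 38, 40] -> max=43
step 8: append 30 -> window=[36, 38, 40, 30] -> max=40
step 9: append 11 -> window=[38, 40, 30, 11] -> max=40
Window #6 max = 40

Answer: 40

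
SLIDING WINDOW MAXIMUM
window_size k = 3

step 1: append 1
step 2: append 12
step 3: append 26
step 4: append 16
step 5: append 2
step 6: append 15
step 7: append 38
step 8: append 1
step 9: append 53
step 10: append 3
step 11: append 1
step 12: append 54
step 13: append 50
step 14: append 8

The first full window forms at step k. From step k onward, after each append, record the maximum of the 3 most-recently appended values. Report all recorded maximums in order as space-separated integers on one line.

step 1: append 1 -> window=[1] (not full yet)
step 2: append 12 -> window=[1, 12] (not full yet)
step 3: append 26 -> window=[1, 12, 26] -> max=26
step 4: append 16 -> window=[12, 26, 16] -> max=26
step 5: append 2 -> window=[26, 16, 2] -> max=26
step 6: append 15 -> window=[16, 2, 15] -> max=16
step 7: append 38 -> window=[2, 15, 38] -> max=38
step 8: append 1 -> window=[15, 38, 1] -> max=38
step 9: append 53 -> window=[38, 1, 53] -> max=53
step 10: append 3 -> window=[1, 53, 3] -> max=53
step 11: append 1 -> window=[53, 3, 1] -> max=53
step 12: append 54 -> window=[3, 1, 54] -> max=54
step 13: append 50 -> window=[1, 54, 50] -> max=54
step 14: append 8 -> window=[54, 50, 8] -> max=54

Answer: 26 26 26 16 38 38 53 53 53 54 54 54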